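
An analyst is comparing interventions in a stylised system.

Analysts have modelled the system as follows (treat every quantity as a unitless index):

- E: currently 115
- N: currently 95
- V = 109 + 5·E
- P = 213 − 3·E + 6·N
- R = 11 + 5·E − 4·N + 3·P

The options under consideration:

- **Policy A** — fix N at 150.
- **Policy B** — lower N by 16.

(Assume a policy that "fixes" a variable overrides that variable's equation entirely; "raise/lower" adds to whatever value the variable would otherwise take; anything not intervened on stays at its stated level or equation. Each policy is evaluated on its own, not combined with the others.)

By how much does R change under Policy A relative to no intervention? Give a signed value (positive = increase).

Baseline:
  E = 115
  N = 95
  P = 213 − 3·115 + 6·95 = 438
  R = 11 + 5·115 − 4·95 + 3·438 = 1520
Policy A (N := 150):
  E = 115
  N = 150
  P = 213 − 3·115 + 6·150 = 768
  R = 11 + 5·115 − 4·150 + 3·768 = 2290
Change in R: 2290 − 1520 = 770

770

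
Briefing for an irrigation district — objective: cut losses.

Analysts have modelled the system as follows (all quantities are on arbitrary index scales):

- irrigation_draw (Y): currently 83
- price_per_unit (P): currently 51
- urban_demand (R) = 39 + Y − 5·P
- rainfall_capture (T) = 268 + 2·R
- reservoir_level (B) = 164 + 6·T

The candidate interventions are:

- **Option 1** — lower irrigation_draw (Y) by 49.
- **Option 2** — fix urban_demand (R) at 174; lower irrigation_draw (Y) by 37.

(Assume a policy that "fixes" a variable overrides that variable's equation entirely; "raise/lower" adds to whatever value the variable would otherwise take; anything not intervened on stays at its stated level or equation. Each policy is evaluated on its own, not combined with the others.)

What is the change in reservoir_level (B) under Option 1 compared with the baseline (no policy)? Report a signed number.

Baseline:
  Y = 83
  P = 51
  R = 39 + 83 − 5·51 = -133
  T = 268 + 2·(-133) = 2
  B = 164 + 6·2 = 176
Option 1 (Y − 49):
  Y = 83 − 49 = 34
  P = 51
  R = 39 + 34 − 5·51 = -182
  T = 268 + 2·(-182) = -96
  B = 164 + 6·(-96) = -412
Change in B: -412 − 176 = -588

-588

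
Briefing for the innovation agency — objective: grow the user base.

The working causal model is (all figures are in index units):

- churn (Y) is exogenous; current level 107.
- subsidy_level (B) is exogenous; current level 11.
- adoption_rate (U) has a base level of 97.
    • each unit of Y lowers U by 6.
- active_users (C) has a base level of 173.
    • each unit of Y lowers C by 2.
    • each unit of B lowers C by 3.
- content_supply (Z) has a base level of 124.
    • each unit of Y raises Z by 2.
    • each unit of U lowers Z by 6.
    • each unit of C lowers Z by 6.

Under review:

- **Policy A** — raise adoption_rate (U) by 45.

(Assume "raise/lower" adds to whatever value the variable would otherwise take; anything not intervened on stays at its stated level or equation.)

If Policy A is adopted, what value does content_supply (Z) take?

3782

Policy A (U + 45):
  Y = 107
  B = 11
  U = 97 − 6·107 (+45 from intervention) = -500
  C = 173 − 2·107 − 3·11 = -74
  Z = 124 + 2·107 − 6·(-500) − 6·(-74) = 3782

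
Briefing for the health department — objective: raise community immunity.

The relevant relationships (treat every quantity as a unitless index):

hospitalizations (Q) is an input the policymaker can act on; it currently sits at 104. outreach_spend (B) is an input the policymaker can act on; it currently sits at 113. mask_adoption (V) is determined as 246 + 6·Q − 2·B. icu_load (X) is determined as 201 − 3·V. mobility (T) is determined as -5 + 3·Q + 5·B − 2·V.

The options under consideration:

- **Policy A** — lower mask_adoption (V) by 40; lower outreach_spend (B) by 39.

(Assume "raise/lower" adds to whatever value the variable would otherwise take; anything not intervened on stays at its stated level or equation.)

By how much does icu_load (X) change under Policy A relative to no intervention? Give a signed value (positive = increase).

Baseline:
  Q = 104
  B = 113
  V = 246 + 6·104 − 2·113 = 644
  X = 201 − 3·644 = -1731
Policy A (V − 40, B − 39):
  Q = 104
  B = 113 − 39 = 74
  V = 246 + 6·104 − 2·74 (−40 from intervention) = 682
  X = 201 − 3·682 = -1845
Change in X: -1845 − (-1731) = -114

-114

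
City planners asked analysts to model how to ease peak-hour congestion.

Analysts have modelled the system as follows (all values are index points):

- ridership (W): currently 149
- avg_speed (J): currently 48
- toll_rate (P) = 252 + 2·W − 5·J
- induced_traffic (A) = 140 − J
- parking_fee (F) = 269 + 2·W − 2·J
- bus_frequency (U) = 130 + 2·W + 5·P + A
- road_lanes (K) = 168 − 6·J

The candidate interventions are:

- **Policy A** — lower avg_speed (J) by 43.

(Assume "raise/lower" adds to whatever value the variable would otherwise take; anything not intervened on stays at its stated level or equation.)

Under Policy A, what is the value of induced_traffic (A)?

135

Policy A (J − 43):
  J = 48 − 43 = 5
  A = 140 − 5 = 135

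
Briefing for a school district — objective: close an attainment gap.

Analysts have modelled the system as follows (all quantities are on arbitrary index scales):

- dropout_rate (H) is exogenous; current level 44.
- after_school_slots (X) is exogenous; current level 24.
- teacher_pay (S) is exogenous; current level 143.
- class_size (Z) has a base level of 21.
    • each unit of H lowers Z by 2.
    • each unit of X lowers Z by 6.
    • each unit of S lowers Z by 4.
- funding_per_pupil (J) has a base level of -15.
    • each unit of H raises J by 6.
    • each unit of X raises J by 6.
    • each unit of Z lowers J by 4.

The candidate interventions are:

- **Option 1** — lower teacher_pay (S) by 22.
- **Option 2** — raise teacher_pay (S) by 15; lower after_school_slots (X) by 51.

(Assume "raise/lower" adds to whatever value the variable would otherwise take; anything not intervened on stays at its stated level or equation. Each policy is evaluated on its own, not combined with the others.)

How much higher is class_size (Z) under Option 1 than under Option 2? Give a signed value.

Option 1 (S − 22):
  H = 44
  X = 24
  S = 143 − 22 = 121
  Z = 21 − 2·44 − 6·24 − 4·121 = -695
Option 2 (S + 15, X − 51):
  H = 44
  X = 24 − 51 = -27
  S = 143 + 15 = 158
  Z = 21 − 2·44 − 6·(-27) − 4·158 = -537
Z: -695 − (-537) = -158

-158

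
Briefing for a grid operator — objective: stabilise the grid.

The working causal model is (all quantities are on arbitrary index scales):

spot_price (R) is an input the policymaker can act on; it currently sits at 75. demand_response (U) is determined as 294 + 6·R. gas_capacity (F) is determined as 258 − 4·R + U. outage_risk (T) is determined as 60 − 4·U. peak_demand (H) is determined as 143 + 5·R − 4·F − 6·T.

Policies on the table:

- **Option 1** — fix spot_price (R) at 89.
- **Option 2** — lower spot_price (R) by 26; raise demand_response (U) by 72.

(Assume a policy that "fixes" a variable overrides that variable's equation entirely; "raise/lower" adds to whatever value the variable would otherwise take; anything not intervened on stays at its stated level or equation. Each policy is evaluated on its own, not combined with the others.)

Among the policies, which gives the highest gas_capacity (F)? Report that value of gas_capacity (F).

Option 1 (R := 89):
  R = 89
  U = 294 + 6·89 = 828
  F = 258 − 4·89 + 828 = 730
Option 2 (R − 26, U + 72):
  R = 75 − 26 = 49
  U = 294 + 6·49 (+72 from intervention) = 660
  F = 258 − 4·49 + 660 = 722
Comparing — Option 1: F=730, Option 2: F=722. Highest is 730 (Option 1).

730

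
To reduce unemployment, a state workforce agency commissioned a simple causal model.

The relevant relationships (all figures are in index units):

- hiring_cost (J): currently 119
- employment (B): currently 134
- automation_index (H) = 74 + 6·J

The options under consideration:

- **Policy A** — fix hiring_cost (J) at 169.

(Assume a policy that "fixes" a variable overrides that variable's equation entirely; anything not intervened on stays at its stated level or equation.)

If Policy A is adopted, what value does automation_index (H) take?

1088

Policy A (J := 169):
  J = 169
  H = 74 + 6·169 = 1088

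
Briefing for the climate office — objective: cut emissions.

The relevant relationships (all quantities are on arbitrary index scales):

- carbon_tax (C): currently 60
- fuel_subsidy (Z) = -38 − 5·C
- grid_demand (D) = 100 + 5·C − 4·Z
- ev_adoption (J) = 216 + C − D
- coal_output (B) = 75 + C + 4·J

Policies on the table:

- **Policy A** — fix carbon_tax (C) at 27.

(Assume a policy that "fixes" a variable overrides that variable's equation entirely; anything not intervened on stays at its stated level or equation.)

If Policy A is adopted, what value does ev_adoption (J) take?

Policy A (C := 27):
  C = 27
  Z = -38 − 5·27 = -173
  D = 100 + 5·27 − 4·(-173) = 927
  J = 216 + 27 − 927 = -684

-684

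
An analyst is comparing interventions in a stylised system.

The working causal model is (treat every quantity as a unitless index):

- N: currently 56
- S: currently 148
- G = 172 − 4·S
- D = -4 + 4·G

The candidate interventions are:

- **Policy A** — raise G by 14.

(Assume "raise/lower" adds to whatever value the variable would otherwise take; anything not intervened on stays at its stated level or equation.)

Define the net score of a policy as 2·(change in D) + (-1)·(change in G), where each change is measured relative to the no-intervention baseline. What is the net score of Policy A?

Baseline:
  S = 148
  G = 172 − 4·148 = -420
  D = -4 + 4·(-420) = -1684
Policy A (G + 14):
  S = 148
  G = 172 − 4·148 (+14 from intervention) = -406
  D = -4 + 4·(-406) = -1628
ΔD = -1628 − (-1684) = 56; ΔG = -406 − (-420) = 14
Score = 2·56 + (-1)·14 = 98

98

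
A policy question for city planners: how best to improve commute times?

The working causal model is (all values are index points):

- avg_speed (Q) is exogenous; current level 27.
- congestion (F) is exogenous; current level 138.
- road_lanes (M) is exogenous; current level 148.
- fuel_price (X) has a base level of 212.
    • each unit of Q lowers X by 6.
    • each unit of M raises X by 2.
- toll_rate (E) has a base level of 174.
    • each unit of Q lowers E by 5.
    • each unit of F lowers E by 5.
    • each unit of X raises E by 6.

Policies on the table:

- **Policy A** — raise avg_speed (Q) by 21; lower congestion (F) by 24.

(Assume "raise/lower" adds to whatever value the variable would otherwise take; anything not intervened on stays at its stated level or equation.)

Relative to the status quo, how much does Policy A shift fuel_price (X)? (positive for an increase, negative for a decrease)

Baseline:
  Q = 27
  M = 148
  X = 212 − 6·27 + 2·148 = 346
Policy A (Q + 21, F − 24):
  Q = 27 + 21 = 48
  M = 148
  X = 212 − 6·48 + 2·148 = 220
Change in X: 220 − 346 = -126

-126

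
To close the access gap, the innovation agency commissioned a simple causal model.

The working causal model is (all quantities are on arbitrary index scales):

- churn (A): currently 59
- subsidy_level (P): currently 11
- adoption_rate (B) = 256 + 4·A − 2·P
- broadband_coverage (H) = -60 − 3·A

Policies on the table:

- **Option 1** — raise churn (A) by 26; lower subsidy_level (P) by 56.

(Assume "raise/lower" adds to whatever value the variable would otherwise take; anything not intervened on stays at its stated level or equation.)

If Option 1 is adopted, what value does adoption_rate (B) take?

Option 1 (A + 26, P − 56):
  A = 59 + 26 = 85
  P = 11 − 56 = -45
  B = 256 + 4·85 − 2·(-45) = 686

686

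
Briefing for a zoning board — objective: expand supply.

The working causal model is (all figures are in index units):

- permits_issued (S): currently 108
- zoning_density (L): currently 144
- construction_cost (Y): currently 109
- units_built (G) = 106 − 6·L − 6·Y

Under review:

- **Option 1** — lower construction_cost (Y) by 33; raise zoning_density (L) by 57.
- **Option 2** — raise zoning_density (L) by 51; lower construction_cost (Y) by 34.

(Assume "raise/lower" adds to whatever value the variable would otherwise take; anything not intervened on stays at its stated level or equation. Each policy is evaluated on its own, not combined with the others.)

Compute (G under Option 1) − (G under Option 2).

-42

Option 1 (Y − 33, L + 57):
  L = 144 + 57 = 201
  Y = 109 − 33 = 76
  G = 106 − 6·201 − 6·76 = -1556
Option 2 (L + 51, Y − 34):
  L = 144 + 51 = 195
  Y = 109 − 34 = 75
  G = 106 − 6·195 − 6·75 = -1514
G: -1556 − (-1514) = -42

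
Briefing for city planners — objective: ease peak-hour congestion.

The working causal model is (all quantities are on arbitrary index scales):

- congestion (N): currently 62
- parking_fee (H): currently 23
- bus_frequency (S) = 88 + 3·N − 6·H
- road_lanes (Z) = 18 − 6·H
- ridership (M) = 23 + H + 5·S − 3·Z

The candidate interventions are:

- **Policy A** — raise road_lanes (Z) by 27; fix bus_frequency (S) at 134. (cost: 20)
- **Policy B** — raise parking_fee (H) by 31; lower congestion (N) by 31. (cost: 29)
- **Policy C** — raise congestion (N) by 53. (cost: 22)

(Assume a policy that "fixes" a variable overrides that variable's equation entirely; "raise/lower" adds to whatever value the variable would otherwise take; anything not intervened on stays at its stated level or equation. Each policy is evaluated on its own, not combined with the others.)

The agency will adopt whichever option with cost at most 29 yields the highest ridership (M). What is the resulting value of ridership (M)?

1881

Policy A (Z + 27, S := 134):
  N = 62
  H = 23
  S = 134
  Z = 18 − 6·23 (+27 from intervention) = -93
  M = 23 + 23 + 5·134 − 3·(-93) = 995
Policy B (H + 31, N − 31):
  N = 62 − 31 = 31
  H = 23 + 31 = 54
  S = 88 + 3·31 − 6·54 = -143
  Z = 18 − 6·54 = -306
  M = 23 + 54 + 5·(-143) − 3·(-306) = 280
Policy C (N + 53):
  N = 62 + 53 = 115
  H = 23
  S = 88 + 3·115 − 6·23 = 295
  Z = 18 − 6·23 = -120
  M = 23 + 23 + 5·295 − 3·(-120) = 1881
Comparing — Policy A: M=995, Policy B: M=280, Policy C: M=1881. Highest is 1881 (Policy C).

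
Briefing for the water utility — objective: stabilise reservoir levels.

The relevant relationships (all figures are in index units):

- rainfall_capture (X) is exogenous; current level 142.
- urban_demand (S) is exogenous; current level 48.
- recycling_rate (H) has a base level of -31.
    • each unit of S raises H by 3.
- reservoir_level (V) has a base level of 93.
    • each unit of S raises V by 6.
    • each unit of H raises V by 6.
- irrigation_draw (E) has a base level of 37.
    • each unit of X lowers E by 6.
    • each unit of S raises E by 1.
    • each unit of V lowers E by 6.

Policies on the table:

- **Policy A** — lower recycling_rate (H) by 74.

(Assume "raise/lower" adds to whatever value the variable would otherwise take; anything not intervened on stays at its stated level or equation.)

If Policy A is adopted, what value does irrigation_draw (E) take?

Policy A (H − 74):
  X = 142
  S = 48
  H = -31 + 3·48 (−74 from intervention) = 39
  V = 93 + 6·48 + 6·39 = 615
  E = 37 − 6·142 + 48 − 6·615 = -4457

-4457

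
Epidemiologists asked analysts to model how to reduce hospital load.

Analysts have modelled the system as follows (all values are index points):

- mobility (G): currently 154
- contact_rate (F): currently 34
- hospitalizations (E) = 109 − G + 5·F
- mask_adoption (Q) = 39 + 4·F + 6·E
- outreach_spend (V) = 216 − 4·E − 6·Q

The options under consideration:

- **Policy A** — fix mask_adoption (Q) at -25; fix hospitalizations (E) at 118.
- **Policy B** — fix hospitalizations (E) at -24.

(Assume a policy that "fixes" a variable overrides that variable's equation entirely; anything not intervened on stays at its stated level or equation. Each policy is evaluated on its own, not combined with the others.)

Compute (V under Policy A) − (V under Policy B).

-232

Policy A (Q := -25, E := 118):
  G = 154
  F = 34
  E = 118
  Q = -25
  V = 216 − 4·118 − 6·(-25) = -106
Policy B (E := -24):
  G = 154
  F = 34
  E = -24
  Q = 39 + 4·34 + 6·(-24) = 31
  V = 216 − 4·(-24) − 6·31 = 126
V: -106 − 126 = -232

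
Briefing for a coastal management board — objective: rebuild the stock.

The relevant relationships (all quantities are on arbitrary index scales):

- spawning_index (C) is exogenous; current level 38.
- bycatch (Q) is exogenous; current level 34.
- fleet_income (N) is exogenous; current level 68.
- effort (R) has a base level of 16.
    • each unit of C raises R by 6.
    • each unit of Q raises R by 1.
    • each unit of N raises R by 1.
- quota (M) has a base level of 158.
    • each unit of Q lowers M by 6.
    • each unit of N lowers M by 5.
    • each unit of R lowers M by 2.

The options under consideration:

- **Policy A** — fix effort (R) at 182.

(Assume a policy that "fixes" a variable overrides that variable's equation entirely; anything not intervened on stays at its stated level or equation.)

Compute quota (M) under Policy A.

-750

Policy A (R := 182):
  C = 38
  Q = 34
  N = 68
  R = 182
  M = 158 − 6·34 − 5·68 − 2·182 = -750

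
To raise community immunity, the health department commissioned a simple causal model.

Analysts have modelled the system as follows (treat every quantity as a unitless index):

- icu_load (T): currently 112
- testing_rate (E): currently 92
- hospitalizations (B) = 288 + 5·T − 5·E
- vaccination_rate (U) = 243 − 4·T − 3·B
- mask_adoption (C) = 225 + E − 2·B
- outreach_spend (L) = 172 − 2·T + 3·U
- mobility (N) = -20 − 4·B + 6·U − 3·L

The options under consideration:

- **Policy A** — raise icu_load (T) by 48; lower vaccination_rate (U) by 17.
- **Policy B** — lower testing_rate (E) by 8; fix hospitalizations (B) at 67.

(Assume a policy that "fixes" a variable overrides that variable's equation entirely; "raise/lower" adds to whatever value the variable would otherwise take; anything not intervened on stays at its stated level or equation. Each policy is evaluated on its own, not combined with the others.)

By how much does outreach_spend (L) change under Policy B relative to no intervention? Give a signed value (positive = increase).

Baseline:
  T = 112
  E = 92
  B = 288 + 5·112 − 5·92 = 388
  U = 243 − 4·112 − 3·388 = -1369
  L = 172 − 2·112 + 3·(-1369) = -4159
Policy B (E − 8, B := 67):
  T = 112
  E = 92 − 8 = 84
  B = 67
  U = 243 − 4·112 − 3·67 = -406
  L = 172 − 2·112 + 3·(-406) = -1270
Change in L: -1270 − (-4159) = 2889

2889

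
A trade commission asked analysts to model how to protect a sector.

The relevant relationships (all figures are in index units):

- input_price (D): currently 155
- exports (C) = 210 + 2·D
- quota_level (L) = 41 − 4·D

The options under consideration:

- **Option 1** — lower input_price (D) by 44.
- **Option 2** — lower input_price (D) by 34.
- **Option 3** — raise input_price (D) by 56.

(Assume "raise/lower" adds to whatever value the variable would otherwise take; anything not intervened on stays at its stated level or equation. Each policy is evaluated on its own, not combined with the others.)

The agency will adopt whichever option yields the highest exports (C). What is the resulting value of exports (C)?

Option 1 (D − 44):
  D = 155 − 44 = 111
  C = 210 + 2·111 = 432
Option 2 (D − 34):
  D = 155 − 34 = 121
  C = 210 + 2·121 = 452
Option 3 (D + 56):
  D = 155 + 56 = 211
  C = 210 + 2·211 = 632
Comparing — Option 1: C=432, Option 2: C=452, Option 3: C=632. Highest is 632 (Option 3).

632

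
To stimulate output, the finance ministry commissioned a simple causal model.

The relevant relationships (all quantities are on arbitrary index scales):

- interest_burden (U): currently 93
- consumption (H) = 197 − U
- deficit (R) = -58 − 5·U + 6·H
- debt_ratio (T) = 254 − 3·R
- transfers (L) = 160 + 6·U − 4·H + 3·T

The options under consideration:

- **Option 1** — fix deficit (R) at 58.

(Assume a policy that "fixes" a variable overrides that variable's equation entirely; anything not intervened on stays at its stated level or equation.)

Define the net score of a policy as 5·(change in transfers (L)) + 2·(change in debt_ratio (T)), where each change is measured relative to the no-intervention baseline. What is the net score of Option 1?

Baseline:
  U = 93
  H = 197 − 93 = 104
  R = -58 − 5·93 + 6·104 = 101
  T = 254 − 3·101 = -49
  L = 160 + 6·93 − 4·104 + 3·(-49) = 155
Option 1 (R := 58):
  U = 93
  H = 197 − 93 = 104
  R = 58
  T = 254 − 3·58 = 80
  L = 160 + 6·93 − 4·104 + 3·80 = 542
ΔL = 542 − 155 = 387; ΔT = 80 − (-49) = 129
Score = 5·387 + 2·129 = 2193

2193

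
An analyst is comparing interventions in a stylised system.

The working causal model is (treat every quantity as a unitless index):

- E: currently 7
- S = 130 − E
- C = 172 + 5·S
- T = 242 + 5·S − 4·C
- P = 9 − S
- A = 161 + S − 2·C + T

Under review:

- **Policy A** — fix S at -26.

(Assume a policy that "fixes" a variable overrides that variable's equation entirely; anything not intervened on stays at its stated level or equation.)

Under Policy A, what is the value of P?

Policy A (S := -26):
  E = 7
  S = -26
  P = 9 − (-26) = 35

35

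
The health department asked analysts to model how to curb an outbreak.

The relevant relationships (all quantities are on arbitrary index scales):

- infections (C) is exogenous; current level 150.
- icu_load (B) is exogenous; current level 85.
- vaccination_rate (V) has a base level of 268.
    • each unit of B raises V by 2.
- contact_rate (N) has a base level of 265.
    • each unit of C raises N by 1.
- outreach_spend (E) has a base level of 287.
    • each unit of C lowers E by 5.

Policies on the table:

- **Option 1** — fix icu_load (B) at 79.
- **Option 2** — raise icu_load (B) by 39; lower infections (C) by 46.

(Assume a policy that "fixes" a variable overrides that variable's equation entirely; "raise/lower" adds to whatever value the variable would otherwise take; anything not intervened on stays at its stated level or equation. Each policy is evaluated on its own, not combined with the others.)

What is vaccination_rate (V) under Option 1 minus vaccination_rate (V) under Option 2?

-90

Option 1 (B := 79):
  B = 79
  V = 268 + 2·79 = 426
Option 2 (B + 39, C − 46):
  B = 85 + 39 = 124
  V = 268 + 2·124 = 516
V: 426 − 516 = -90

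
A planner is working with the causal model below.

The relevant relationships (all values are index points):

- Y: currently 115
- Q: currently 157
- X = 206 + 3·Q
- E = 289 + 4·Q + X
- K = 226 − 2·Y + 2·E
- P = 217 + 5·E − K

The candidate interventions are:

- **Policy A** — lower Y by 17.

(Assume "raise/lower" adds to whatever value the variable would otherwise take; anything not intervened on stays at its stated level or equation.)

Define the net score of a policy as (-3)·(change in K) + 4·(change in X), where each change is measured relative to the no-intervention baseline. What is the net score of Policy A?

Baseline:
  Y = 115
  Q = 157
  X = 206 + 3·157 = 677
  E = 289 + 4·157 + 677 = 1594
  K = 226 − 2·115 + 2·1594 = 3184
Policy A (Y − 17):
  Y = 115 − 17 = 98
  Q = 157
  X = 206 + 3·157 = 677
  E = 289 + 4·157 + 677 = 1594
  K = 226 − 2·98 + 2·1594 = 3218
ΔK = 3218 − 3184 = 34; ΔX = 677 − 677 = 0
Score = (-3)·34 + 4·0 = -102

-102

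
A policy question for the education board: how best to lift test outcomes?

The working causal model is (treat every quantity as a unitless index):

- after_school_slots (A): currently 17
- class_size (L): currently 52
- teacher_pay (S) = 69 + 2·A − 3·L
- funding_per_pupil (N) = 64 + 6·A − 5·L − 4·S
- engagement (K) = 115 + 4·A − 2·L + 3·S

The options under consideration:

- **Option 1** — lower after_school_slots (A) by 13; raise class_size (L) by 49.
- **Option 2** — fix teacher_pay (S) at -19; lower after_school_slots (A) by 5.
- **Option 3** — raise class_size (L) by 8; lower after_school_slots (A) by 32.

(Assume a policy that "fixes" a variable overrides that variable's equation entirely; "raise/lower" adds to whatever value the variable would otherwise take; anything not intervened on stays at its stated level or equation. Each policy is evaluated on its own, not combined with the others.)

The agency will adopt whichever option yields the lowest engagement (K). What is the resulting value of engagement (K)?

-749

Option 1 (A − 13, L + 49):
  A = 17 − 13 = 4
  L = 52 + 49 = 101
  S = 69 + 2·4 − 3·101 = -226
  K = 115 + 4·4 − 2·101 + 3·(-226) = -749
Option 2 (S := -19, A − 5):
  A = 17 − 5 = 12
  L = 52
  S = -19
  K = 115 + 4·12 − 2·52 + 3·(-19) = 2
Option 3 (L + 8, A − 32):
  A = 17 − 32 = -15
  L = 52 + 8 = 60
  S = 69 + 2·(-15) − 3·60 = -141
  K = 115 + 4·(-15) − 2·60 + 3·(-141) = -488
Comparing — Option 1: K=-749, Option 2: K=2, Option 3: K=-488. Lowest is -749 (Option 1).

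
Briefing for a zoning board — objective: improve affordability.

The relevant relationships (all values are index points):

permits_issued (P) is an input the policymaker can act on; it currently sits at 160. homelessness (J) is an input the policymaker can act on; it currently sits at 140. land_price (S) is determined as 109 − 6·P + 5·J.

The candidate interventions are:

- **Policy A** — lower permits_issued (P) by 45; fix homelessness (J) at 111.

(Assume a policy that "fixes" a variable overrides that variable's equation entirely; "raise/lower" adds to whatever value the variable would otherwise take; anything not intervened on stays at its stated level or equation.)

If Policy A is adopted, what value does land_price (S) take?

Policy A (P − 45, J := 111):
  P = 160 − 45 = 115
  J = 111
  S = 109 − 6·115 + 5·111 = -26

-26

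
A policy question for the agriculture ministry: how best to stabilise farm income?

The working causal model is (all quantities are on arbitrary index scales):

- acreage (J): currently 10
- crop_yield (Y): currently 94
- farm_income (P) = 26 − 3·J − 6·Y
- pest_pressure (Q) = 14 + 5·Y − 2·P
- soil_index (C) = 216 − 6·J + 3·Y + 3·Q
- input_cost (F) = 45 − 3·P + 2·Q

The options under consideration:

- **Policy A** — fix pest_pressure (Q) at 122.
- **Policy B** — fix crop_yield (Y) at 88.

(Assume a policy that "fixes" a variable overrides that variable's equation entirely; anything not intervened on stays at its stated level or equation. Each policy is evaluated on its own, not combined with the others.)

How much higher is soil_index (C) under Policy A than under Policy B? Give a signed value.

-4170

Policy A (Q := 122):
  J = 10
  Y = 94
  P = 26 − 3·10 − 6·94 = -568
  Q = 122
  C = 216 − 6·10 + 3·94 + 3·122 = 804
Policy B (Y := 88):
  J = 10
  Y = 88
  P = 26 − 3·10 − 6·88 = -532
  Q = 14 + 5·88 − 2·(-532) = 1518
  C = 216 − 6·10 + 3·88 + 3·1518 = 4974
C: 804 − 4974 = -4170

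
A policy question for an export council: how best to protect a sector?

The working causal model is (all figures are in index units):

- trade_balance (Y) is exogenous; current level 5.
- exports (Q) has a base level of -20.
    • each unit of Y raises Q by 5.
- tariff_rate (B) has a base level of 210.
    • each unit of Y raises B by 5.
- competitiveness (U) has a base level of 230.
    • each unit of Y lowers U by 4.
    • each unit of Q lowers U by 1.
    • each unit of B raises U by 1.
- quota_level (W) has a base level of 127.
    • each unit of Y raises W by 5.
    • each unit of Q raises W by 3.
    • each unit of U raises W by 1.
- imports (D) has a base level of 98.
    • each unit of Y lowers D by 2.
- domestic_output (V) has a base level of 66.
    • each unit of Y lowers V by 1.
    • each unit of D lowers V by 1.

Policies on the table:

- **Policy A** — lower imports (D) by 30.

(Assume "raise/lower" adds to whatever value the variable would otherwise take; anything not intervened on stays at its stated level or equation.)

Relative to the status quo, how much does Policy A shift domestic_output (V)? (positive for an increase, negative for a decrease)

30

Baseline:
  Y = 5
  D = 98 − 2·5 = 88
  V = 66 − 5 − 88 = -27
Policy A (D − 30):
  Y = 5
  D = 98 − 2·5 (−30 from intervention) = 58
  V = 66 − 5 − 58 = 3
Change in V: 3 − (-27) = 30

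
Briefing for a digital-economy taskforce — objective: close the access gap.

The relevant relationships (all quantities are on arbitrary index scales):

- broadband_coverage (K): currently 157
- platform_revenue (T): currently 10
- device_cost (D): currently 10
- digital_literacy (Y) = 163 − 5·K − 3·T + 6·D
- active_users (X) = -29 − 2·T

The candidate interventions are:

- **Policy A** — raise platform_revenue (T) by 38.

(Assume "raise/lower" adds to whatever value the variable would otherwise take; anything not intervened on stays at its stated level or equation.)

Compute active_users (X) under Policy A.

-125

Policy A (T + 38):
  T = 10 + 38 = 48
  X = -29 − 2·48 = -125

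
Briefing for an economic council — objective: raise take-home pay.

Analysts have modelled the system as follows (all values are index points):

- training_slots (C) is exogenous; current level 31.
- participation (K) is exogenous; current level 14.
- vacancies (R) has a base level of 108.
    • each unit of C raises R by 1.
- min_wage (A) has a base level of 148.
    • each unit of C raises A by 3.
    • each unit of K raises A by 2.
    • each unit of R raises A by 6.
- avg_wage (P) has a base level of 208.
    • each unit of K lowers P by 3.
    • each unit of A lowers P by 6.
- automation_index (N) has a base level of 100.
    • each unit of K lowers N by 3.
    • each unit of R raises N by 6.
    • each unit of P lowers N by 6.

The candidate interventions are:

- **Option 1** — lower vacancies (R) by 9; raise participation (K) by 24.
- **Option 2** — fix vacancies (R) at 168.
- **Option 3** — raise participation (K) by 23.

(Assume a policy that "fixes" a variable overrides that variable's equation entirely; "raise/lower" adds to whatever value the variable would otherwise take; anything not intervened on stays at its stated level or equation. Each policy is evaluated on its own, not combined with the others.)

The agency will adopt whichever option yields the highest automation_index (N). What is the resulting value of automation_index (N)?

46042

Option 1 (R − 9, K + 24):
  C = 31
  K = 14 + 24 = 38
  R = 108 + 31 (−9 from intervention) = 130
  A = 148 + 3·31 + 2·38 + 6·130 = 1097
  P = 208 − 3·38 − 6·1097 = -6488
  N = 100 − 3·38 + 6·130 − 6·(-6488) = 39694
Option 2 (R := 168):
  C = 31
  K = 14
  R = 168
  A = 148 + 3·31 + 2·14 + 6·168 = 1277
  P = 208 − 3·14 − 6·1277 = -7496
  N = 100 − 3·14 + 6·168 − 6·(-7496) = 46042
Option 3 (K + 23):
  C = 31
  K = 14 + 23 = 37
  R = 108 + 31 = 139
  A = 148 + 3·31 + 2·37 + 6·139 = 1149
  P = 208 − 3·37 − 6·1149 = -6797
  N = 100 − 3·37 + 6·139 − 6·(-6797) = 41605
Comparing — Option 1: N=39694, Option 2: N=46042, Option 3: N=41605. Highest is 46042 (Option 2).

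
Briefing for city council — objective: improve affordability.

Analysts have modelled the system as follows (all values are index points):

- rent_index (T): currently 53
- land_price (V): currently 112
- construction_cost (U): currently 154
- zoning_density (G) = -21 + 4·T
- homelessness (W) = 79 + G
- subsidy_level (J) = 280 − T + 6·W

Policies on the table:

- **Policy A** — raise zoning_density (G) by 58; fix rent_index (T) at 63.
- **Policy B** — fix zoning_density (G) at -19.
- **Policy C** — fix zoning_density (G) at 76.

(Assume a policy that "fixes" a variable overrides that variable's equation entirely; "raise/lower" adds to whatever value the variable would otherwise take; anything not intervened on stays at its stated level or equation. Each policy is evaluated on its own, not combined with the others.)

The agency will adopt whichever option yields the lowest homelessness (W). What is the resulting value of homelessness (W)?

60

Policy A (G + 58, T := 63):
  T = 63
  G = -21 + 4·63 (+58 from intervention) = 289
  W = 79 + 289 = 368
Policy B (G := -19):
  T = 53
  G = -19
  W = 79 + (-19) = 60
Policy C (G := 76):
  T = 53
  G = 76
  W = 79 + 76 = 155
Comparing — Policy A: W=368, Policy B: W=60, Policy C: W=155. Lowest is 60 (Policy B).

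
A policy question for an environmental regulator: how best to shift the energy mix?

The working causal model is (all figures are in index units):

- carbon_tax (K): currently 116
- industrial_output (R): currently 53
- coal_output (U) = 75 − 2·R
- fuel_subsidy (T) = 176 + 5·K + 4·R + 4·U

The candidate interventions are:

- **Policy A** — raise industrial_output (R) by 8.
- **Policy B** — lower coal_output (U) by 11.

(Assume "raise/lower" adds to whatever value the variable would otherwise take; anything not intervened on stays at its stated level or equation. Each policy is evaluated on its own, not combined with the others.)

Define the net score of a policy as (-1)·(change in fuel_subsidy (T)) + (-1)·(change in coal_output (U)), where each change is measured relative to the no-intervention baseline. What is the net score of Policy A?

48

Baseline:
  K = 116
  R = 53
  U = 75 − 2·53 = -31
  T = 176 + 5·116 + 4·53 + 4·(-31) = 844
Policy A (R + 8):
  K = 116
  R = 53 + 8 = 61
  U = 75 − 2·61 = -47
  T = 176 + 5·116 + 4·61 + 4·(-47) = 812
ΔT = 812 − 844 = -32; ΔU = -47 − (-31) = -16
Score = (-1)·(-32) + (-1)·(-16) = 48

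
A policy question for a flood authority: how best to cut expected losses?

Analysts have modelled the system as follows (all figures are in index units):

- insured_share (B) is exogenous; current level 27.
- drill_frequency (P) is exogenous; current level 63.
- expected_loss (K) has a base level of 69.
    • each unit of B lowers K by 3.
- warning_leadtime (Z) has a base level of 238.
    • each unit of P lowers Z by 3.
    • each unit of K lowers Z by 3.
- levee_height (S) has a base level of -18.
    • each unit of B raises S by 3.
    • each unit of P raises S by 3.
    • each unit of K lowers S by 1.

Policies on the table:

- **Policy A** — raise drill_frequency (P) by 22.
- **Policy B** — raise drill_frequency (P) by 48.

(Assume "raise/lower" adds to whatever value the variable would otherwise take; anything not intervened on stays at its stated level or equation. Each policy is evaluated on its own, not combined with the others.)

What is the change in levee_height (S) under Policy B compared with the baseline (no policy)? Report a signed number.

144

Baseline:
  B = 27
  P = 63
  K = 69 − 3·27 = -12
  S = -18 + 3·27 + 3·63 − (-12) = 264
Policy B (P + 48):
  B = 27
  P = 63 + 48 = 111
  K = 69 − 3·27 = -12
  S = -18 + 3·27 + 3·111 − (-12) = 408
Change in S: 408 − 264 = 144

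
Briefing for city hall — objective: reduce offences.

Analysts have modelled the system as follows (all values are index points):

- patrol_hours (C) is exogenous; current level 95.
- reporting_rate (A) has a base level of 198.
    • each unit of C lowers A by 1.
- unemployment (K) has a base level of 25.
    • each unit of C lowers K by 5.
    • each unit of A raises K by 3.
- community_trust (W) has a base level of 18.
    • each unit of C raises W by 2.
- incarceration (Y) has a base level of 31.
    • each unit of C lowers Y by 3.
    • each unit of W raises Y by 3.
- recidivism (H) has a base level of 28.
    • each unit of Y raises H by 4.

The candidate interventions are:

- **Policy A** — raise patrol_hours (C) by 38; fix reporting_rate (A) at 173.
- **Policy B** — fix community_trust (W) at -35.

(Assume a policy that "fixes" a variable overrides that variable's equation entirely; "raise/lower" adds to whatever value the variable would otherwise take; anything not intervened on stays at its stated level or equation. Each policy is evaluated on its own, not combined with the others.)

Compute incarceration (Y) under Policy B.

Policy B (W := -35):
  C = 95
  W = -35
  Y = 31 − 3·95 + 3·(-35) = -359

-359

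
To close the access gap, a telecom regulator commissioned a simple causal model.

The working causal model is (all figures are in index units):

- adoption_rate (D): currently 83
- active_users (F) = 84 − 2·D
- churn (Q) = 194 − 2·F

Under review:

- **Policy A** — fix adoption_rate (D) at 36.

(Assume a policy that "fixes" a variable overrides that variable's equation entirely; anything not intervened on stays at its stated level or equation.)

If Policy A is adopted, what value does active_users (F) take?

12

Policy A (D := 36):
  D = 36
  F = 84 − 2·36 = 12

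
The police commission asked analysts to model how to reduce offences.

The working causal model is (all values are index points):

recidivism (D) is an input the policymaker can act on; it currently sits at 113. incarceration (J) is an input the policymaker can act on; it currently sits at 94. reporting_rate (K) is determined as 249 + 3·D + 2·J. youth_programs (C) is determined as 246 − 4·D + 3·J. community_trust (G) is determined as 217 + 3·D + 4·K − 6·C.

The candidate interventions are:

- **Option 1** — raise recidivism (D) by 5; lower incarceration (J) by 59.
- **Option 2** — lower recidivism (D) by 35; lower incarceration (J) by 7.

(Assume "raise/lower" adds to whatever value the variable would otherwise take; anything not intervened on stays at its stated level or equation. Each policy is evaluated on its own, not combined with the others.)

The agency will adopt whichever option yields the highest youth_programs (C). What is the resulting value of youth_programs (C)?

Option 1 (D + 5, J − 59):
  D = 113 + 5 = 118
  J = 94 − 59 = 35
  C = 246 − 4·118 + 3·35 = -121
Option 2 (D − 35, J − 7):
  D = 113 − 35 = 78
  J = 94 − 7 = 87
  C = 246 − 4·78 + 3·87 = 195
Comparing — Option 1: C=-121, Option 2: C=195. Highest is 195 (Option 2).

195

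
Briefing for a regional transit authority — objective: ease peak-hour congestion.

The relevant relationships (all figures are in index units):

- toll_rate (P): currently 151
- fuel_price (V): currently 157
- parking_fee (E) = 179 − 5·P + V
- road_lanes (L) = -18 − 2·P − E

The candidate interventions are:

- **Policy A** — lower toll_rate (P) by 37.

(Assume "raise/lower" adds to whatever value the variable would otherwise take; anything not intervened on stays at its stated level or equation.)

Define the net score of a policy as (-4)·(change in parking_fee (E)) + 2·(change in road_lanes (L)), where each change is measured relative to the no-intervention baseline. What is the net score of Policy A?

Baseline:
  P = 151
  V = 157
  E = 179 − 5·151 + 157 = -419
  L = -18 − 2·151 − (-419) = 99
Policy A (P − 37):
  P = 151 − 37 = 114
  V = 157
  E = 179 − 5·114 + 157 = -234
  L = -18 − 2·114 − (-234) = -12
ΔE = -234 − (-419) = 185; ΔL = -12 − 99 = -111
Score = (-4)·185 + 2·(-111) = -962

-962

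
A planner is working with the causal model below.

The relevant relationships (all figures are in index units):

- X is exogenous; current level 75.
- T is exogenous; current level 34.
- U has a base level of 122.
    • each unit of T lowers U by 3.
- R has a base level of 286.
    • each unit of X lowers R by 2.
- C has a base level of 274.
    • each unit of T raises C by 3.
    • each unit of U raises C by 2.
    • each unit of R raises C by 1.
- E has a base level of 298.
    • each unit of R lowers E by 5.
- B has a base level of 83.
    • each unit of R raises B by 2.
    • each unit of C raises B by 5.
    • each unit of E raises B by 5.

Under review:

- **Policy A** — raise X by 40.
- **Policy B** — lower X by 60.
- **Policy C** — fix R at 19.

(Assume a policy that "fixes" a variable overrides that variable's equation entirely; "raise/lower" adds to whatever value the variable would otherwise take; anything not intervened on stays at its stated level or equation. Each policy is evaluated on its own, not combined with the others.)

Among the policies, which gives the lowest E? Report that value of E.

Policy A (X + 40):
  X = 75 + 40 = 115
  R = 286 − 2·115 = 56
  E = 298 − 5·56 = 18
Policy B (X − 60):
  X = 75 − 60 = 15
  R = 286 − 2·15 = 256
  E = 298 − 5·256 = -982
Policy C (R := 19):
  X = 75
  R = 19
  E = 298 − 5·19 = 203
Comparing — Policy A: E=18, Policy B: E=-982, Policy C: E=203. Lowest is -982 (Policy B).

-982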